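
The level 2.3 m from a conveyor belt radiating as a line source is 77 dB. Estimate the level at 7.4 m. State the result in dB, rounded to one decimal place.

71.9 dB

Line-source attenuation: ΔL = 10·log₁₀(r₂/r₁) = 10·log₁₀(7.4/2.3) = 5.075 dB.
L₂ = 77 − 10·log₁₀(7.4/2.3) = 77 − 5.075 = 71.92 dB.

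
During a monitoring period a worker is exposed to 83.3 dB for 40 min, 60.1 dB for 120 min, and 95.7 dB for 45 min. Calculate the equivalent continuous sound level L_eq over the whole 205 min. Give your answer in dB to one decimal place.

89.3 dB

L_eq = 10·log₁₀[(1/T)·Σ tᵢ·10^(Lᵢ/10)] with T = 205 min.
Σ tᵢ·10^(Lᵢ/10) = 40·10^(83.3/10) + 120·10^(60.1/10) + 45·10^(95.7/10) = 1.759e+11.
L_eq = 10·log₁₀(1.759e+11/205) = 89.33 dB.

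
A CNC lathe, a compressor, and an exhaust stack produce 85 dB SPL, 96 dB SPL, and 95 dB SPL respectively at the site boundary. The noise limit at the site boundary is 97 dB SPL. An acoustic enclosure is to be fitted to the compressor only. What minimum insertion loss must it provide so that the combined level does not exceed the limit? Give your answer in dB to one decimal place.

4.1 dB

Fixed contribution from the other sources: Σ 10^(L/10) = 10^(85/10) + 10^(95/10) = 3.479e+09 (95.41 dB SPL).
The limit corresponds to 10^(97/10) = 5.012e+09; subtracting the fixed part leaves 1.533e+09 for the compressor, i.e. 91.86 dB SPL.
So the compressor must be reduced from 96 to 91.86 dB SPL: IL = 4.14 dB.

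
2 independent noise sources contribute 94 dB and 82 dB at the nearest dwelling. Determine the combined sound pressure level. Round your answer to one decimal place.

Incoherent sources combine by intensity addition: L_total = 10·log₁₀(Σ 10^(L_i/10)).
Σ 10^(L/10) = 10^(94/10) + 10^(82/10) = 2.670e+09.
L_total = 10·log₁₀(2.670e+09) = 94.27 dB.

94.3 dB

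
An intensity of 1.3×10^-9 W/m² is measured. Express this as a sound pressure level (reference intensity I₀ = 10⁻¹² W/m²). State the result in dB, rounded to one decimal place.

31.1 dB

I/I₀ = 1.3×10^-9/10⁻¹² = 1.3×10^3, and L = 10·log₁₀(I/I₀).
L = 10·(0.1139 + 3) = 31.14 dB.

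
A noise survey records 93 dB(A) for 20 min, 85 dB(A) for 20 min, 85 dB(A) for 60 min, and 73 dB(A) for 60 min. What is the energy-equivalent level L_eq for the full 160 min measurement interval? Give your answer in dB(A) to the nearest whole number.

86 dB(A)

L_eq = 10·log₁₀[(1/T)·Σ tᵢ·10^(Lᵢ/10)] with T = 160 min.
Σ tᵢ·10^(Lᵢ/10) = 20·10^(93/10) + 20·10^(85/10) + 60·10^(85/10) + 60·10^(73/10) = 6.640e+10.
L_eq = 10·log₁₀(6.640e+10/160) = 86.18 dB(A).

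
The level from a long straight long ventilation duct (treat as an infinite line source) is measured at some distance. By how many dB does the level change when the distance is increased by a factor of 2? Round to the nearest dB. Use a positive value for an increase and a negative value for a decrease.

-3 dB

A line source loses 3 dB per doubling of distance; generally ΔL = −10·log₁₀(r₂/r₁).
ΔL = −10·log₁₀(2) = -3.01 dB.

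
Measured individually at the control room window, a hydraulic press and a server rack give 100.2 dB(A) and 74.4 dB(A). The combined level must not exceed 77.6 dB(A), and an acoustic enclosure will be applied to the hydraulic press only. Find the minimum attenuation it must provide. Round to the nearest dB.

Fixed contribution from the other source: Σ 10^(L/10) = 10^(74.4/10) = 2.754e+07 (74.40 dB(A)).
To meet 77.6 dB(A) overall, the treated hydraulic press may contribute at most 10^(77.6/10) − 2.754e+07 = 3.000e+07, i.e. 74.77 dB(A).
So the hydraulic press must be reduced from 100.2 to 74.77 dB(A): IL = 25.43 dB.

25 dB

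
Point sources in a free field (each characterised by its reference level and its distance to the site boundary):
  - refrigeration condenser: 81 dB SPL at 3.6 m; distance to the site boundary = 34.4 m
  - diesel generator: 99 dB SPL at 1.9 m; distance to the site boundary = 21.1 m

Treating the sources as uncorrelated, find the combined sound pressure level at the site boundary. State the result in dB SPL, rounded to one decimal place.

First find each source's level at the receiver (point-source: −20·log₁₀(r/r_ref)), then combine on an intensity basis.
refrigeration condenser: 81 − 20·log₁₀(34.4/3.6) = 81 − 19.61 = 61.39 dB SPL.
diesel generator: 99 − 20·log₁₀(21.1/1.9) = 99 − 20.91 = 78.09 dB SPL.
Σ 10^(L/10) = 6.579e+07 → L_total = 10·log₁₀(6.579e+07) = 78.18 dB SPL.

78.2 dB SPL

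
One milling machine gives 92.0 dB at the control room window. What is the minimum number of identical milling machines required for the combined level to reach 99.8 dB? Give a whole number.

N identical sources give L₁ + 10·log₁₀ N, so require 10·log₁₀ N ≥ 99.8 − 92.0 = 7.8 dB.
N ≥ 10^(7.8/10) = 6.026, so N = 7.

7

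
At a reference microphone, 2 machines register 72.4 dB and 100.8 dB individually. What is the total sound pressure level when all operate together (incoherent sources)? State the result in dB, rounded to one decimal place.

Incoherent sources combine by intensity addition: L_total = 10·log₁₀(Σ 10^(L_i/10)).
Σ 10^(L/10) = 10^(72.4/10) + 10^(100.8/10) = 1.204e+10.
L_total = 10·log₁₀(1.204e+10) = 100.81 dB.

100.8 dB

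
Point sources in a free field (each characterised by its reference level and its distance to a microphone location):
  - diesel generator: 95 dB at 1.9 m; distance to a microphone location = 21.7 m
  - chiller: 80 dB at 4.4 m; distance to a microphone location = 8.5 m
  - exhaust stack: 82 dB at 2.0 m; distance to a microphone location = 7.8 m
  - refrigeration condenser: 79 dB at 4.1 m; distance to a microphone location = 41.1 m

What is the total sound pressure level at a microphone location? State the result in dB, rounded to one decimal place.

77.9 dB

Propagate each source to the receiver with L = L_ref − 20·log₁₀(r/r_ref), then add intensities.
diesel generator: 95 − 20·log₁₀(21.7/1.9) = 95 − 21.15 = 73.85 dB.
chiller: 80 − 20·log₁₀(8.5/4.4) = 80 − 5.72 = 74.28 dB.
exhaust stack: 82 − 20·log₁₀(7.8/2.0) = 82 − 11.82 = 70.18 dB.
refrigeration condenser: 79 − 20·log₁₀(41.1/4.1) = 79 − 20.02 = 58.98 dB.
Σ 10^(L/10) = 6.225e+07 → L_total = 10·log₁₀(6.225e+07) = 77.94 dB.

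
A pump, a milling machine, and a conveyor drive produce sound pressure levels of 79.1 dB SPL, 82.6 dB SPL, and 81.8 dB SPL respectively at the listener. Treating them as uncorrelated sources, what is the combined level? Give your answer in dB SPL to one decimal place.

For uncorrelated sources the intensities add, so convert each level to linear form, sum, and take 10·log₁₀ of the total.
Σ 10^(L/10) = 10^(79.1/10) + 10^(82.6/10) + 10^(81.8/10) = 4.146e+08.
L_total = 10·log₁₀(4.146e+08) = 86.18 dB SPL.

86.2 dB SPL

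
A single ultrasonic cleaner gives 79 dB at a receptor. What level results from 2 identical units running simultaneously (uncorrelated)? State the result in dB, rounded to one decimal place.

82.0 dB

With 2 equal, uncorrelated contributions the intensity is 2× that of one unit, giving a rise of 10·log₁₀ 2.
L_total = 79 + 10·log₁₀(2) = 79 + 3.010 = 82.01 dB.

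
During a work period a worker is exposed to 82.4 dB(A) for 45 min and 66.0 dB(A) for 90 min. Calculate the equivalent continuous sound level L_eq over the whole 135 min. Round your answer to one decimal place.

L_eq = 10·log₁₀[(1/T)·Σ tᵢ·10^(Lᵢ/10)] with T = 135 min.
Σ tᵢ·10^(Lᵢ/10) = 45·10^(82.4/10) + 90·10^(66.0/10) = 8.178e+09.
L_eq = 10·log₁₀(8.178e+09/135) = 77.82 dB(A).

77.8 dB(A)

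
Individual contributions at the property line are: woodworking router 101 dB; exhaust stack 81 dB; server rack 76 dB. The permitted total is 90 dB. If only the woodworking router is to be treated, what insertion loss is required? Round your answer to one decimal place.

11.8 dB

The untreated sources together contribute 10^(81/10) + 10^(76/10) = 1.657e+08, i.e. 82.19 dB.
The limit corresponds to 10^(90/10) = 1.000e+09; subtracting the fixed part leaves 8.343e+08 for the woodworking router, i.e. 89.21 dB.
Required insertion loss = 101 − 89.21 = 11.79 dB.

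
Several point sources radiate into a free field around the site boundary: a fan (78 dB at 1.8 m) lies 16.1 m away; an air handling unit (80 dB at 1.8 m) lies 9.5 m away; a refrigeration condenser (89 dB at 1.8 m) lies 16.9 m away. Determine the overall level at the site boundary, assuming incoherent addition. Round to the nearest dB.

71 dB

First find each source's level at the receiver (point-source: −20·log₁₀(r/r_ref)), then combine on an intensity basis.
fan: 78 − 20·log₁₀(16.1/1.8) = 78 − 19.03 = 58.97 dB.
air handling unit: 80 − 20·log₁₀(9.5/1.8) = 80 − 14.45 = 65.55 dB.
refrigeration condenser: 89 − 20·log₁₀(16.9/1.8) = 89 − 19.45 = 69.55 dB.
Σ 10^(L/10) = 1.339e+07 → L_total = 10·log₁₀(1.339e+07) = 71.27 dB.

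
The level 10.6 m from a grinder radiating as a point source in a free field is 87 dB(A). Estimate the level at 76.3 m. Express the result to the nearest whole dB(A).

70 dB(A)

For a point source, L₂ = L₁ − 20·log₁₀(r₂/r₁).
L₂ = 87 − 20·log₁₀(76.3/10.6) = 87 − 17.144 = 69.86 dB(A).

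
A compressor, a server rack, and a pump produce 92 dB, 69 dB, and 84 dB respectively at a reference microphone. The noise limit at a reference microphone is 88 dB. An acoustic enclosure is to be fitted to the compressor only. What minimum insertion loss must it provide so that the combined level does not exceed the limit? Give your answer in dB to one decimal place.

6.3 dB

Fixed contribution from the other sources: Σ 10^(L/10) = 10^(69/10) + 10^(84/10) = 2.591e+08 (84.14 dB).
The limit corresponds to 10^(88/10) = 6.310e+08; subtracting the fixed part leaves 3.718e+08 for the compressor, i.e. 85.70 dB.
So the compressor must be reduced from 92 to 85.70 dB: IL = 6.30 dB.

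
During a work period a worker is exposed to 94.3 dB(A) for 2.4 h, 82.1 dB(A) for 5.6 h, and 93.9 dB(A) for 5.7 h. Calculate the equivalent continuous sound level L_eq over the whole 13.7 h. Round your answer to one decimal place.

91.9 dB(A)

The energy average is taken in the linear domain: L_eq = 10·log₁₀[(Σ tᵢ·10^(Lᵢ/10))/T], T = 13.7 h.
Σ tᵢ·10^(Lᵢ/10) = 2.4·10^(94.3/10) + 5.6·10^(82.1/10) + 5.7·10^(93.9/10) = 2.136e+10.
L_eq = 10·log₁₀(2.136e+10/13.7) = 91.93 dB(A).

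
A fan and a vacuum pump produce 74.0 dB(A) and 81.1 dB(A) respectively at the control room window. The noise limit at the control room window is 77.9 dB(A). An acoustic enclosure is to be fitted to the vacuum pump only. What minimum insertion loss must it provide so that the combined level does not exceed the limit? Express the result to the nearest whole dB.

Everything except the vacuum pump sums to 10^(74.0/10) = 2.512e+07 in linear terms, 74.00 dB(A).
To meet 77.9 dB(A) overall, the treated vacuum pump may contribute at most 10^(77.9/10) − 2.512e+07 = 3.654e+07, i.e. 75.63 dB(A).
Required insertion loss = 81.1 − 75.63 = 5.47 dB.

5 dB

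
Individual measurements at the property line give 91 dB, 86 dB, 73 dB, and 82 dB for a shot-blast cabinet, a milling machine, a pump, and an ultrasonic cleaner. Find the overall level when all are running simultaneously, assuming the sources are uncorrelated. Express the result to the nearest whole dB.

93 dB

Incoherent sources combine by intensity addition: L_total = 10·log₁₀(Σ 10^(L_i/10)).
Σ 10^(L/10) = 10^(91/10) + 10^(86/10) + 10^(73/10) + 10^(82/10) = 1.835e+09.
L_total = 10·log₁₀(1.835e+09) = 92.64 dB.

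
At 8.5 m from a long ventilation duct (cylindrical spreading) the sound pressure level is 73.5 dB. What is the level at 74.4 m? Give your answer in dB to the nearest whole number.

64 dB

Line-source attenuation: ΔL = 10·log₁₀(r₂/r₁) = 10·log₁₀(74.4/8.5) = 9.422 dB.
L₂ = 73.5 − 10·log₁₀(74.4/8.5) = 73.5 − 9.422 = 64.08 dB.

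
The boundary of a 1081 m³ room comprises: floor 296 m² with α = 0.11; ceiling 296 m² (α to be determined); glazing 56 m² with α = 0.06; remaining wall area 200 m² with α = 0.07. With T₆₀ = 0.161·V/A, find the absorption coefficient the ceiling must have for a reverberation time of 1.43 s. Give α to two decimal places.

A = 0.161·V/T₆₀ = 0.161·1081/1.43 = 121.71 m² sabins.
Absorption from the other surfaces = 296·0.11 + 56·0.06 + 200·0.07 = 49.92 m², so the ceiling must supply 71.79 m² over 296 m².
α = 71.79/296 = 0.243.

0.24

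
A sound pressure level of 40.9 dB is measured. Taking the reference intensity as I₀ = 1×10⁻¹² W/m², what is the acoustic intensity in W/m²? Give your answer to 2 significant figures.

I/I₀ = 10^(40.9/10) = 1.23e+04, so I = 1.23e+04 × 10⁻¹² W/m².

1.2e-08 W/m²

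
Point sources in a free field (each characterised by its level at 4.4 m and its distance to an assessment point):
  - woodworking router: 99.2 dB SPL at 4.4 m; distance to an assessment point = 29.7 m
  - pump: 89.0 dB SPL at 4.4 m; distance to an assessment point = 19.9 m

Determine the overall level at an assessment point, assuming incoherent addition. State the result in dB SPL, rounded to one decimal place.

83.5 dB SPL

Propagate each source to the receiver with L = L_ref − 20·log₁₀(r/r_ref), then add intensities.
woodworking router: 99.2 − 20·log₁₀(29.7/4.4) = 99.2 − 16.59 = 82.61 dB SPL.
pump: 89.0 − 20·log₁₀(19.9/4.4) = 89.0 − 13.11 = 75.89 dB SPL.
Σ 10^(L/10) = 2.214e+08 → L_total = 10·log₁₀(2.214e+08) = 83.45 dB SPL.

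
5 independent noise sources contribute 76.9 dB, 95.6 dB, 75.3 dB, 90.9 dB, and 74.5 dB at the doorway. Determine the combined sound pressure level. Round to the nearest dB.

Incoherent sources combine by intensity addition: L_total = 10·log₁₀(Σ 10^(L_i/10)).
Σ 10^(L/10) = 10^(76.9/10) + 10^(95.6/10) + 10^(75.3/10) + 10^(90.9/10) + 10^(74.5/10) = 4.972e+09.
L_total = 10·log₁₀(4.972e+09) = 96.97 dB.

97 dB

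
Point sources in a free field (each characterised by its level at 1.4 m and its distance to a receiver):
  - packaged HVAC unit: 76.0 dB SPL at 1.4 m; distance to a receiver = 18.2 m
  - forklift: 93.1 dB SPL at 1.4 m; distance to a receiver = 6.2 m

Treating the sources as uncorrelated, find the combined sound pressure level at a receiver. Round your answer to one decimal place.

Apply inverse-square spreading to bring every level to the receiver, then sum 10^(L/10).
packaged HVAC unit: 76.0 − 20·log₁₀(18.2/1.4) = 76.0 − 22.28 = 53.72 dB SPL.
forklift: 93.1 − 20·log₁₀(6.2/1.4) = 93.1 − 12.93 = 80.17 dB SPL.
Σ 10^(L/10) = 1.043e+08 → L_total = 10·log₁₀(1.043e+08) = 80.18 dB SPL.

80.2 dB SPL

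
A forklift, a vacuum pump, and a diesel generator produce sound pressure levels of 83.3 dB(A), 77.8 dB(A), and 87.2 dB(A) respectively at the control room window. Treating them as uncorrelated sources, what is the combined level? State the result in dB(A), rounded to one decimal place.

89.0 dB(A)

Incoherent sources combine by intensity addition: L_total = 10·log₁₀(Σ 10^(L_i/10)).
Σ 10^(L/10) = 10^(83.3/10) + 10^(77.8/10) + 10^(87.2/10) = 7.989e+08.
L_total = 10·log₁₀(7.989e+08) = 89.02 dB(A).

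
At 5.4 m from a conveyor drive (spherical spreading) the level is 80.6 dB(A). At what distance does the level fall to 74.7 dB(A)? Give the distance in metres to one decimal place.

10.7 m

Point-source spreading drops the level by 20·log₁₀(r₂/r₁); inverting, r₂/r₁ = 10^(ΔL/20).
r₂ = 5.4·10^((80.6−74.7)/20) = 5.4·10^(5.9/20) = 10.65 m.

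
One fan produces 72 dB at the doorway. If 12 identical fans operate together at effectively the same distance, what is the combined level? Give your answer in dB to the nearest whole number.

L_total = L₁ + 10·log₁₀ N for N identical incoherent sources.
L_total = 72 + 10·log₁₀(12) = 72 + 10.792 = 82.79 dB.

83 dB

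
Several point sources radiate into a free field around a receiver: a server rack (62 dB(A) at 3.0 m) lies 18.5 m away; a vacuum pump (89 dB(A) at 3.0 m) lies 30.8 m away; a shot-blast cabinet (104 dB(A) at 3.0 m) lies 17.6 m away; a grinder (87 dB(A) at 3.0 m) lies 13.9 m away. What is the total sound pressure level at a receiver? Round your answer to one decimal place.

First find each source's level at the receiver (point-source: −20·log₁₀(r/r_ref)), then combine on an intensity basis.
server rack: 62 − 20·log₁₀(18.5/3.0) = 62 − 15.80 = 46.20 dB(A).
vacuum pump: 89 − 20·log₁₀(30.8/3.0) = 89 − 20.23 = 68.77 dB(A).
shot-blast cabinet: 104 − 20·log₁₀(17.6/3.0) = 104 − 15.37 = 88.63 dB(A).
grinder: 87 − 20·log₁₀(13.9/3.0) = 87 − 13.32 = 73.68 dB(A).
Σ 10^(L/10) = 7.607e+08 → L_total = 10·log₁₀(7.607e+08) = 88.81 dB(A).

88.8 dB(A)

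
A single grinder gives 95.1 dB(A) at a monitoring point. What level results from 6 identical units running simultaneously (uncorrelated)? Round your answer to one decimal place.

102.9 dB(A)

With 6 equal, uncorrelated contributions the intensity is 6× that of one unit, giving a rise of 10·log₁₀ 6.
L_total = 95.1 + 10·log₁₀(6) = 95.1 + 7.782 = 102.88 dB(A).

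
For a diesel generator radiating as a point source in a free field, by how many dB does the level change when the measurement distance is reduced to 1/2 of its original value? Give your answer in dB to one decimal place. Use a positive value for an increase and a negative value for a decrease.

Point-source spreading: ΔL = −20·log₁₀(r₂/r₁).
ΔL = −20·log₁₀(0.5) = +6.02 dB.

+6.0 dB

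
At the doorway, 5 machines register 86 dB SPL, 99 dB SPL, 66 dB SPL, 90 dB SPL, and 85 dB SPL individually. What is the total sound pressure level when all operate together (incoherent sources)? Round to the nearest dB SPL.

For uncorrelated sources the intensities add, so convert each level to linear form, sum, and take 10·log₁₀ of the total.
Σ 10^(L/10) = 10^(86/10) + 10^(99/10) + 10^(66/10) + 10^(90/10) + 10^(85/10) = 9.662e+09.
L_total = 10·log₁₀(9.662e+09) = 99.85 dB SPL.

100 dB SPL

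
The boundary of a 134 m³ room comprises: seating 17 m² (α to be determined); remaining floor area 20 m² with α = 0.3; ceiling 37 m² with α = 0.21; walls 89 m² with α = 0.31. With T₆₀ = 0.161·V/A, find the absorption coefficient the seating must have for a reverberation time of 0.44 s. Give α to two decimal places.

0.45

From T₆₀ = 0.161·V/A, the target T₆₀ = 0.44 s needs A = 0.161·134/0.44 = 49.03 m².
Absorption from the other surfaces = 20·0.3 + 37·0.21 + 89·0.31 = 41.36 m², so the seating must supply 7.67 m² over 17 m².
α = 7.67/17 = 0.451.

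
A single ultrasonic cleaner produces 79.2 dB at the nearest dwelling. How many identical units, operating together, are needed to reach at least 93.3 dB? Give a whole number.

26

Need L₁ + 10·log₁₀ N ≥ 93.3, i.e. log₁₀ N ≥ 1.41.
N ≥ 10^(14.1/10) = 25.704, so N = 26.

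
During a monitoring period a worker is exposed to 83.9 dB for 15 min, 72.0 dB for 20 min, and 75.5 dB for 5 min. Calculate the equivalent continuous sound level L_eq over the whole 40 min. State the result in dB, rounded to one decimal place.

80.2 dB

Weight each interval's intensity by its duration and average over T = 40 min:
Σ tᵢ·10^(Lᵢ/10) = 15·10^(83.9/10) + 20·10^(72.0/10) + 5·10^(75.5/10) = 4.176e+09.
L_eq = 10·log₁₀(4.176e+09/40) = 80.19 dB.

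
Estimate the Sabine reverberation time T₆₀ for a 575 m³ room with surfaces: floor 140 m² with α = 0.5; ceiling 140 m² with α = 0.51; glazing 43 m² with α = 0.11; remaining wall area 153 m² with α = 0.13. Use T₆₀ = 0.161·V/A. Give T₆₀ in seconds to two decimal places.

0.56 s

Total absorption A = 140·0.5 + 140·0.51 + 43·0.11 + 153·0.13 = 166.02 m² sabins.
T₆₀ = 0.161 × 575 / 166.02 = 0.558 s.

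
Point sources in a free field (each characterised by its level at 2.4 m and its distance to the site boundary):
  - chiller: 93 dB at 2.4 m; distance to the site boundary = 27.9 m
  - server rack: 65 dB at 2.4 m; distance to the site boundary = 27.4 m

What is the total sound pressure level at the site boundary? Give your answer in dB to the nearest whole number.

72 dB

Apply inverse-square spreading to bring every level to the receiver, then sum 10^(L/10).
chiller: 93 − 20·log₁₀(27.9/2.4) = 93 − 21.31 = 71.69 dB.
server rack: 65 − 20·log₁₀(27.4/2.4) = 65 − 21.15 = 43.85 dB.
Σ 10^(L/10) = 1.479e+07 → L_total = 10·log₁₀(1.479e+07) = 71.70 dB.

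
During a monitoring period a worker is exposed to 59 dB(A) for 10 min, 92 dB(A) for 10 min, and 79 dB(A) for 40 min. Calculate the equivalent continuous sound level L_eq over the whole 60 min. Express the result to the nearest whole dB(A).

85 dB(A)

L_eq = 10·log₁₀[(1/T)·Σ tᵢ·10^(Lᵢ/10)] with T = 60 min.
Σ tᵢ·10^(Lᵢ/10) = 10·10^(59/10) + 10·10^(92/10) + 40·10^(79/10) = 1.903e+10.
L_eq = 10·log₁₀(1.903e+10/60) = 85.01 dB(A).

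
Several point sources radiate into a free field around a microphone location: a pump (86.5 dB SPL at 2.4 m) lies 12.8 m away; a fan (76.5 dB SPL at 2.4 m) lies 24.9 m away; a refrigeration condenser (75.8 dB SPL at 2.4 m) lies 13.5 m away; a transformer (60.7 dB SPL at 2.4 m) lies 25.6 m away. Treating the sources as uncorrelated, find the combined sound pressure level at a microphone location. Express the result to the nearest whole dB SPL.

72 dB SPL

Propagate each source to the receiver with L = L_ref − 20·log₁₀(r/r_ref), then add intensities.
pump: 86.5 − 20·log₁₀(12.8/2.4) = 86.5 − 14.54 = 71.96 dB SPL.
fan: 76.5 − 20·log₁₀(24.9/2.4) = 76.5 − 20.32 = 56.18 dB SPL.
refrigeration condenser: 75.8 − 20·log₁₀(13.5/2.4) = 75.8 − 15.00 = 60.80 dB SPL.
transformer: 60.7 − 20·log₁₀(25.6/2.4) = 60.7 − 20.56 = 40.14 dB SPL.
Σ 10^(L/10) = 1.733e+07 → L_total = 10·log₁₀(1.733e+07) = 72.39 dB SPL.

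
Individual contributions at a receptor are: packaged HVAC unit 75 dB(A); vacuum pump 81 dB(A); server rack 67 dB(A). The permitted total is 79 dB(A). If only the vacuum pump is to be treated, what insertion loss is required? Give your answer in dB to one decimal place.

Fixed contribution from the other sources: Σ 10^(L/10) = 10^(75/10) + 10^(67/10) = 3.663e+07 (75.64 dB(A)).
The limit corresponds to 10^(79/10) = 7.943e+07; subtracting the fixed part leaves 4.280e+07 for the vacuum pump, i.e. 76.31 dB(A).
Required insertion loss = 81 − 76.31 = 4.69 dB.

4.7 dB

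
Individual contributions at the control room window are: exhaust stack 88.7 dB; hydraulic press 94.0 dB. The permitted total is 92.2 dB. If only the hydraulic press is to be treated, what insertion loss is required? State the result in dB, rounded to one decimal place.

The untreated sources together contribute 10^(88.7/10) = 7.413e+08, i.e. 88.70 dB.
To meet 92.2 dB overall, the treated hydraulic press may contribute at most 10^(92.2/10) − 7.413e+08 = 9.183e+08, i.e. 89.63 dB.
So the hydraulic press must be reduced from 94.0 to 89.63 dB: IL = 4.37 dB.

4.4 dB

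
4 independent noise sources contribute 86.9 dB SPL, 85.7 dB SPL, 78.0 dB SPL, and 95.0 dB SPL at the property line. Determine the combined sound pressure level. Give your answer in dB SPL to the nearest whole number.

For uncorrelated sources the intensities add, so convert each level to linear form, sum, and take 10·log₁₀ of the total.
Σ 10^(L/10) = 10^(86.9/10) + 10^(85.7/10) + 10^(78.0/10) + 10^(95.0/10) = 4.087e+09.
L_total = 10·log₁₀(4.087e+09) = 96.11 dB SPL.

96 dB SPL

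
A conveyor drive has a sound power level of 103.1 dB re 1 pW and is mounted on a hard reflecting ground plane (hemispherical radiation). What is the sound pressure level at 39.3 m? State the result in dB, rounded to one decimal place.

63.2 dB

The power spreads over a hemisphere of area 2π·r², so L_p = L_w − 10·log₁₀(2π·r²).
2π·r² = 9704 m², 10·log₁₀ of that is 39.870 dB.
L_p = 103.1 − 39.870 = 63.23 dB.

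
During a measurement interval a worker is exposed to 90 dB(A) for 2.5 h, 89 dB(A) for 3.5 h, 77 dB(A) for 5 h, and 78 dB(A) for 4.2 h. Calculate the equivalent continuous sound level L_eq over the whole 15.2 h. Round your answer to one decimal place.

85.8 dB(A)

The energy average is taken in the linear domain: L_eq = 10·log₁₀[(Σ tᵢ·10^(Lᵢ/10))/T], T = 15.2 h.
Σ tᵢ·10^(Lᵢ/10) = 2.5·10^(90/10) + 3.5·10^(89/10) + 5·10^(77/10) + 4.2·10^(78/10) = 5.796e+09.
L_eq = 10·log₁₀(5.796e+09/15.2) = 85.81 dB(A).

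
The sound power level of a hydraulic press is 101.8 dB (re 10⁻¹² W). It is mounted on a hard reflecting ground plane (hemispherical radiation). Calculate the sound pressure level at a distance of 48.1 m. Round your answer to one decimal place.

60.2 dB

The power spreads over a hemisphere of area 2π·r², so L_p = L_w − 10·log₁₀(2π·r²).
2π·r² = 1.454e+04 m², 10·log₁₀ of that is 41.625 dB.
L_p = 101.8 − 41.625 = 60.18 dB.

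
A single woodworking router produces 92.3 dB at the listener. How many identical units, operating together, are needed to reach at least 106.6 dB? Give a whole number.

Need L₁ + 10·log₁₀ N ≥ 106.6, i.e. log₁₀ N ≥ 1.43.
N ≥ 10^(14.3/10) = 26.915, so N = 27.

27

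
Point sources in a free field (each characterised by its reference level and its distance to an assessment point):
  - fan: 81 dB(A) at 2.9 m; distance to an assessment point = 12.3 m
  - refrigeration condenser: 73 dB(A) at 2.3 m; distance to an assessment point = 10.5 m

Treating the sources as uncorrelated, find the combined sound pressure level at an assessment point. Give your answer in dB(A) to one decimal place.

69.0 dB(A)

First find each source's level at the receiver (point-source: −20·log₁₀(r/r_ref)), then combine on an intensity basis.
fan: 81 − 20·log₁₀(12.3/2.9) = 81 − 12.55 = 68.45 dB(A).
refrigeration condenser: 73 − 20·log₁₀(10.5/2.3) = 73 − 13.19 = 59.81 dB(A).
Σ 10^(L/10) = 7.956e+06 → L_total = 10·log₁₀(7.956e+06) = 69.01 dB(A).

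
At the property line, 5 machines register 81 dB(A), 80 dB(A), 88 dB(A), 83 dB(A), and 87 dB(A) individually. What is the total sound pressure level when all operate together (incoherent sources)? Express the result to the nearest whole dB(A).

92 dB(A)

Incoherent sources combine by intensity addition: L_total = 10·log₁₀(Σ 10^(L_i/10)).
Σ 10^(L/10) = 10^(81/10) + 10^(80/10) + 10^(88/10) + 10^(83/10) + 10^(87/10) = 1.558e+09.
L_total = 10·log₁₀(1.558e+09) = 91.92 dB(A).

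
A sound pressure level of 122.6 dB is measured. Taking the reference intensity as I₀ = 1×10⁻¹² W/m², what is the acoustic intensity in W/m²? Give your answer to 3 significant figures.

1.82 W/m²

I/I₀ = 10^(122.6/10) = 1.82e+12, so I = 1.82e+12 × 10⁻¹² W/m².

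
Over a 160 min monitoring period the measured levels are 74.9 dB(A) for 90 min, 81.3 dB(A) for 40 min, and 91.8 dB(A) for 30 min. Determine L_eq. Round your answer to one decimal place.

85.2 dB(A)

Weight each interval's intensity by its duration and average over T = 160 min:
Σ tᵢ·10^(Lᵢ/10) = 90·10^(74.9/10) + 40·10^(81.3/10) + 30·10^(91.8/10) = 5.358e+10.
L_eq = 10·log₁₀(5.358e+10/160) = 85.25 dB(A).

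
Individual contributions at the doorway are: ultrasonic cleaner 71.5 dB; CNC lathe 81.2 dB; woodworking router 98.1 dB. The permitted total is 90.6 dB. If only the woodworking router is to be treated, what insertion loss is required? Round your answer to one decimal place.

8.1 dB

Everything except the woodworking router sums to 10^(71.5/10) + 10^(81.2/10) = 1.460e+08 in linear terms, 81.64 dB.
The limit corresponds to 10^(90.6/10) = 1.148e+09; subtracting the fixed part leaves 1.002e+09 for the woodworking router, i.e. 90.01 dB.
So the woodworking router must be reduced from 98.1 to 90.01 dB: IL = 8.09 dB.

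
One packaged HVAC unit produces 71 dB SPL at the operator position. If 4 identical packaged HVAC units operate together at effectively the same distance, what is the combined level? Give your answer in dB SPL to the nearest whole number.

N identical incoherent sources raise the level by 10·log₁₀ N.
L_total = 71 + 10·log₁₀(4) = 71 + 6.021 = 77.02 dB SPL.

77 dB SPL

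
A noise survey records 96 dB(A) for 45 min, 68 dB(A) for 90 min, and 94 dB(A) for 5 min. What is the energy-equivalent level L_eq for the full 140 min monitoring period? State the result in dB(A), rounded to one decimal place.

L_eq = 10·log₁₀[(1/T)·Σ tᵢ·10^(Lᵢ/10)] with T = 140 min.
Σ tᵢ·10^(Lᵢ/10) = 45·10^(96/10) + 90·10^(68/10) + 5·10^(94/10) = 1.923e+11.
L_eq = 10·log₁₀(1.923e+11/140) = 91.38 dB(A).

91.4 dB(A)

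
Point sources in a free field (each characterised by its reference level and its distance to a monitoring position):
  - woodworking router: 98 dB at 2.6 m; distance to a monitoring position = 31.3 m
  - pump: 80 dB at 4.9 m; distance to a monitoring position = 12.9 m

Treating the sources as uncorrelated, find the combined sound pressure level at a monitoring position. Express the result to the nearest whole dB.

First find each source's level at the receiver (point-source: −20·log₁₀(r/r_ref)), then combine on an intensity basis.
woodworking router: 98 − 20·log₁₀(31.3/2.6) = 98 − 21.61 = 76.39 dB.
pump: 80 − 20·log₁₀(12.9/4.9) = 80 − 8.41 = 71.59 dB.
Σ 10^(L/10) = 5.797e+07 → L_total = 10·log₁₀(5.797e+07) = 77.63 dB.

78 dB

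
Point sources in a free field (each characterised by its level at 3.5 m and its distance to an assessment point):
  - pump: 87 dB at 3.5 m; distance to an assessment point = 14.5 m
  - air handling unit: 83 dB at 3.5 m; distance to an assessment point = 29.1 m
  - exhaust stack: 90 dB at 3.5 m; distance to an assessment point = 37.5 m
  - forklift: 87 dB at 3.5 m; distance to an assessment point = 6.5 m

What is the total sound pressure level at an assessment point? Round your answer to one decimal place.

82.7 dB

Apply inverse-square spreading to bring every level to the receiver, then sum 10^(L/10).
pump: 87 − 20·log₁₀(14.5/3.5) = 87 − 12.35 = 74.65 dB.
air handling unit: 83 − 20·log₁₀(29.1/3.5) = 83 − 18.40 = 64.60 dB.
exhaust stack: 90 − 20·log₁₀(37.5/3.5) = 90 − 20.60 = 69.40 dB.
forklift: 87 − 20·log₁₀(6.5/3.5) = 87 − 5.38 = 81.62 dB.
Σ 10^(L/10) = 1.861e+08 → L_total = 10·log₁₀(1.861e+08) = 82.70 dB.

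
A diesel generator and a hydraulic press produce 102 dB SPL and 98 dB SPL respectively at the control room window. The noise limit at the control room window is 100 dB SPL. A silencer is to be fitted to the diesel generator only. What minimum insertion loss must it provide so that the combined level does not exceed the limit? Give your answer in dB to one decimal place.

Fixed contribution from the other source: Σ 10^(L/10) = 10^(98/10) = 6.310e+09 (98.00 dB SPL).
The limit corresponds to 10^(100/10) = 1.000e+10; subtracting the fixed part leaves 3.690e+09 for the diesel generator, i.e. 95.67 dB SPL.
So the diesel generator must be reduced from 102 to 95.67 dB SPL: IL = 6.33 dB.

6.3 dB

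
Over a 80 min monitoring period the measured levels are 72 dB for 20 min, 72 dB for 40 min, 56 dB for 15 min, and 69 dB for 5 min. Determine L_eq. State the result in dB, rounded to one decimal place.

L_eq = 10·log₁₀[(1/T)·Σ tᵢ·10^(Lᵢ/10)] with T = 80 min.
Σ tᵢ·10^(Lᵢ/10) = 20·10^(72/10) + 40·10^(72/10) + 15·10^(56/10) + 5·10^(69/10) = 9.966e+08.
L_eq = 10·log₁₀(9.966e+08/80) = 70.95 dB.

71.0 dB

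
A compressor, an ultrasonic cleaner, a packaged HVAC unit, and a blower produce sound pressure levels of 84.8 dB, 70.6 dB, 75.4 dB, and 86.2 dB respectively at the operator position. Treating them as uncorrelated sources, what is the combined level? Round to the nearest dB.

89 dB

Incoherent sources combine by intensity addition: L_total = 10·log₁₀(Σ 10^(L_i/10)).
Σ 10^(L/10) = 10^(84.8/10) + 10^(70.6/10) + 10^(75.4/10) + 10^(86.2/10) = 7.650e+08.
L_total = 10·log₁₀(7.650e+08) = 88.84 dB.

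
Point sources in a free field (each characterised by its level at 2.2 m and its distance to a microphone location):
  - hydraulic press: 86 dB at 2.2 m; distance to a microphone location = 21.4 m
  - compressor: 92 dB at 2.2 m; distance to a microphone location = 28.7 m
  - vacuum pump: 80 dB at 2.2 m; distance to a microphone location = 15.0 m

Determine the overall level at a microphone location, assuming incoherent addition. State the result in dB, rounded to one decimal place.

72.0 dB

Apply inverse-square spreading to bring every level to the receiver, then sum 10^(L/10).
hydraulic press: 86 − 20·log₁₀(21.4/2.2) = 86 − 19.76 = 66.24 dB.
compressor: 92 − 20·log₁₀(28.7/2.2) = 92 − 22.31 = 69.69 dB.
vacuum pump: 80 − 20·log₁₀(15.0/2.2) = 80 − 16.67 = 63.33 dB.
Σ 10^(L/10) = 1.567e+07 → L_total = 10·log₁₀(1.567e+07) = 71.95 dB.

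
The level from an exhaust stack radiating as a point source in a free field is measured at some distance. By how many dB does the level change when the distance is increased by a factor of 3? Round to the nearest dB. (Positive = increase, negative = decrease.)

With spherical spreading the level changes by −20·log₁₀(r₂/r₁).
ΔL = −20·log₁₀(3) = -9.54 dB.

-10 dB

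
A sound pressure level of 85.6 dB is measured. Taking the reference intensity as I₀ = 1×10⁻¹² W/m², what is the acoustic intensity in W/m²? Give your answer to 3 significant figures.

I = I₀·10^(L/10) = 10⁻¹² × 10^(85.6/10) = 10^(-3.440).

0.000363 W/m²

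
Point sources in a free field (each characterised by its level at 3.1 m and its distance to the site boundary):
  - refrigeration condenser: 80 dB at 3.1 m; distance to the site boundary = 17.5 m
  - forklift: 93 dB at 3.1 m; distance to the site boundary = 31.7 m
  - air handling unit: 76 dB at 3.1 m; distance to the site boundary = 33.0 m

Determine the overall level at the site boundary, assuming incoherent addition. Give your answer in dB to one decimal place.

Propagate each source to the receiver with L = L_ref − 20·log₁₀(r/r_ref), then add intensities.
refrigeration condenser: 80 − 20·log₁₀(17.5/3.1) = 80 − 15.03 = 64.97 dB.
forklift: 93 − 20·log₁₀(31.7/3.1) = 93 − 20.19 = 72.81 dB.
air handling unit: 76 − 20·log₁₀(33.0/3.1) = 76 − 20.54 = 55.46 dB.
Σ 10^(L/10) = 2.257e+07 → L_total = 10·log₁₀(2.257e+07) = 73.54 dB.

73.5 dB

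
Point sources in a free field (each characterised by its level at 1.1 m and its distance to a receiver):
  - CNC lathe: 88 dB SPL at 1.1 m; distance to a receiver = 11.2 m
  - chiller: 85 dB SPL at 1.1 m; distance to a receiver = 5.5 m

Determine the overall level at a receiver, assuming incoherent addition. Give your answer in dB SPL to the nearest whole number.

73 dB SPL

Propagate each source to the receiver with L = L_ref − 20·log₁₀(r/r_ref), then add intensities.
CNC lathe: 88 − 20·log₁₀(11.2/1.1) = 88 − 20.16 = 67.84 dB SPL.
chiller: 85 − 20·log₁₀(5.5/1.1) = 85 − 13.98 = 71.02 dB SPL.
Σ 10^(L/10) = 1.874e+07 → L_total = 10·log₁₀(1.874e+07) = 72.73 dB SPL.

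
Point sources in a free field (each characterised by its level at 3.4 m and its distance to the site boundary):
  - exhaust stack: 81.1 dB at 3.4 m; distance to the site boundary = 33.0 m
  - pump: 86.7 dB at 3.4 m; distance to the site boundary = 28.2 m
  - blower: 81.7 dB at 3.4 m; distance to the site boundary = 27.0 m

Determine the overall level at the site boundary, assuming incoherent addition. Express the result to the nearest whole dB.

Propagate each source to the receiver with L = L_ref − 20·log₁₀(r/r_ref), then add intensities.
exhaust stack: 81.1 − 20·log₁₀(33.0/3.4) = 81.1 − 19.74 = 61.36 dB.
pump: 86.7 − 20·log₁₀(28.2/3.4) = 86.7 − 18.38 = 68.32 dB.
blower: 81.7 − 20·log₁₀(27.0/3.4) = 81.7 − 18.00 = 63.70 dB.
Σ 10^(L/10) = 1.051e+07 → L_total = 10·log₁₀(1.051e+07) = 70.22 dB.

70 dB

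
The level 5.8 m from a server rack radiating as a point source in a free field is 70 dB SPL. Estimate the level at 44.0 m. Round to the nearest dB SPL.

52 dB SPL

Spherical spreading from a point source gives a 20·log₁₀(r₂/r₁) drop.
L₂ = 70 − 20·log₁₀(44.0/5.8) = 70 − 17.600 = 52.40 dB SPL.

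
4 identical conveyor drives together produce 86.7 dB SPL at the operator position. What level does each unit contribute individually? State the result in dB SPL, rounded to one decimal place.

80.7 dB SPL

4 equal contributions raise the level by 10·log₁₀ 4 = 6.021 dB, so each unit alone gives 86.7 − 6.021.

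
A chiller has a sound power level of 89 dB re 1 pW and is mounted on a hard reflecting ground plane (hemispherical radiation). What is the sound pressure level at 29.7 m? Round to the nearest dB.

L_p = L_w − 10·log₁₀(2π·r²) with r = 29.7 m.
2π·r² = 5542 m², 10·log₁₀ of that is 37.437 dB.
L_p = 89 − 37.437 = 51.56 dB.

52 dB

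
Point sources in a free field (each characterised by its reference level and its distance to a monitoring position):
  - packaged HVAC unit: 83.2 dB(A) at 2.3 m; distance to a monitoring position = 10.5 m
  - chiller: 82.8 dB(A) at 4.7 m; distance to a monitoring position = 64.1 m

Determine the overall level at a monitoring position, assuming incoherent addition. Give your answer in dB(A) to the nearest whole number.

Propagate each source to the receiver with L = L_ref − 20·log₁₀(r/r_ref), then add intensities.
packaged HVAC unit: 83.2 − 20·log₁₀(10.5/2.3) = 83.2 − 13.19 = 70.01 dB(A).
chiller: 82.8 − 20·log₁₀(64.1/4.7) = 82.8 − 22.70 = 60.10 dB(A).
Σ 10^(L/10) = 1.105e+07 → L_total = 10·log₁₀(1.105e+07) = 70.43 dB(A).

70 dB(A)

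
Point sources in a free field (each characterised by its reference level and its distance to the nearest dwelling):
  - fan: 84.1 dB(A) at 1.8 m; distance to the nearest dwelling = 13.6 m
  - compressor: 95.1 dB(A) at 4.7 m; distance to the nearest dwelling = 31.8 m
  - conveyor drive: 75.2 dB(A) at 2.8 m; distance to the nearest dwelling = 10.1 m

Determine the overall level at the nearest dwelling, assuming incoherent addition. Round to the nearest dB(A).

Propagate each source to the receiver with L = L_ref − 20·log₁₀(r/r_ref), then add intensities.
fan: 84.1 − 20·log₁₀(13.6/1.8) = 84.1 − 17.57 = 66.53 dB(A).
compressor: 95.1 − 20·log₁₀(31.8/4.7) = 95.1 − 16.61 = 78.49 dB(A).
conveyor drive: 75.2 − 20·log₁₀(10.1/2.8) = 75.2 − 11.14 = 64.06 dB(A).
Σ 10^(L/10) = 7.773e+07 → L_total = 10·log₁₀(7.773e+07) = 78.91 dB(A).

79 dB(A)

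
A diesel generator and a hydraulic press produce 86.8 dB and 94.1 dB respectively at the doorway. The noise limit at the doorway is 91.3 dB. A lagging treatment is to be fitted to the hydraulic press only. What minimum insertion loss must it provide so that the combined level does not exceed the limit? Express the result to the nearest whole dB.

5 dB

Fixed contribution from the other source: Σ 10^(L/10) = 10^(86.8/10) = 4.786e+08 (86.80 dB).
The limit corresponds to 10^(91.3/10) = 1.349e+09; subtracting the fixed part leaves 8.703e+08 for the hydraulic press, i.e. 89.40 dB.
Required insertion loss = 94.1 − 89.40 = 4.70 dB.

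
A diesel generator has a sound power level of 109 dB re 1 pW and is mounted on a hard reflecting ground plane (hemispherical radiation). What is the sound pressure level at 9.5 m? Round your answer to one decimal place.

Free-field hemispherical radiation: L_p = L_w − 10·log₁₀(2π·r²), r = 9.5 m.
2π·r² = 567.1 m², 10·log₁₀ of that is 27.536 dB.
L_p = 109 − 27.536 = 81.46 dB.

81.5 dB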